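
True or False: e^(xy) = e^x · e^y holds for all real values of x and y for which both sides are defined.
False.

Claim: e^(xy) = e^x · e^y.
Test a specific point where both sides are defined: x = 1/2, y = -2.
LHS = e^(xy) ≈ 0.3679
RHS = e^x · e^y ≈ 0.2231
Since 0.3679 ≠ 0.2231, the equation fails at this point, so it cannot hold for all real values of x and y for which both sides are defined.
e^x · e^y = e^(x+y), not e^(xy).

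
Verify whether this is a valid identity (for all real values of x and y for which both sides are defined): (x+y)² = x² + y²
No, this is NOT an identity.

Claim: (x+y)² = x² + y².
Test a specific point where both sides are defined: x = -3, y = -2.
LHS = (x+y)² ≈ 25.0000
RHS = x² + y² ≈ 13.0000
Since 25.0000 ≠ 13.0000, the equation fails at this point, so it cannot hold for all real values of x and y for which both sides are defined.
The correct expansion is (x+y)² = x² + 2xy + y²; the cross term 2xy is missing.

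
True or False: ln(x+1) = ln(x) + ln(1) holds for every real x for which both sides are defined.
Claim: ln(x+1) = ln(x) + ln(1).
Test a specific point where both sides are defined: x = 1/2.
LHS = ln(x+1) ≈ 0.4055
RHS = ln(x) + ln(1) ≈ -0.6931
Since 0.4055 ≠ -0.6931, the equation fails at this point, so it cannot hold for every real x for which both sides are defined.
ln(1) = 0, so the right side is just ln(x), which differs from ln(x+1).

Conclusion: False.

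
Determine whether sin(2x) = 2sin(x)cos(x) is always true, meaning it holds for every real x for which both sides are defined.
Yes, this is an identity.

Claim: sin(2x) = 2sin(x)cos(x).
Reasoning: Put y = x in the addition formula sin(x+y) = sin(x)cos(y) + cos(x)sin(y): sin(2x) = sin(x)cos(x) + cos(x)sin(x) = 2sin(x)cos(x).
So the two sides agree for every real x for which both sides are defined.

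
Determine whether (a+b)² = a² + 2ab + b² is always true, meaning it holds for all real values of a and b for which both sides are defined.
Claim: (a+b)² = a² + 2ab + b².
Reasoning: Expand: (a+b)² = (a+b)(a+b) = a·a + a·b + b·a + b·b = a² + 2ab + b².
So the two sides agree for all real values of a and b for which both sides are defined.

Conclusion: Yes, this is an identity.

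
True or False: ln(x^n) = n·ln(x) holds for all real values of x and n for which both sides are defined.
True.

Claim: ln(x^n) = n·ln(x).
Reasoning: The right side requires x > 0. For x > 0, x^n = (e^(ln x))^n = e^(n·ln x), so taking ln of both sides gives ln(x^n) = n·ln(x).
So the two sides agree for all real values of x and n for which both sides are defined.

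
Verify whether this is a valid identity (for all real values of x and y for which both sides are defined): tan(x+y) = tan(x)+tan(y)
Claim: tan(x+y) = tan(x)+tan(y).
Test a specific point where both sides are defined: x = -π/3, y = -π/3.
LHS = tan(x+y) ≈ 1.7321
RHS = tan(x)+tan(y) ≈ -3.4641
Since 1.7321 ≠ -3.4641, the equation fails at this point, so it cannot hold for all real values of x and y for which both sides are defined.
The correct formula is tan(x+y) = (tan(x) + tan(y))/(1 - tan(x)tan(y)).

Conclusion: No, this is NOT an identity.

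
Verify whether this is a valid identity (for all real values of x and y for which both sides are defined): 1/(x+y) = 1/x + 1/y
No, this is NOT an identity.

Claim: 1/(x+y) = 1/x + 1/y.
Test a specific point where both sides are defined: x = 3/2, y = -3.
LHS = 1/(x+y) ≈ -0.6667
RHS = 1/x + 1/y ≈ 0.3333
Since -0.6667 ≠ 0.3333, the equation fails at this point, so it cannot hold for all real values of x and y for which both sides are defined.
1/x + 1/y = (x+y)/(xy), which is not 1/(x+y).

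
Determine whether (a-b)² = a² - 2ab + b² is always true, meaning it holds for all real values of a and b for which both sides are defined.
Claim: (a-b)² = a² - 2ab + b².
Reasoning: Expand: (a-b)² = (a-b)(a-b) = a·a - a·b - b·a + b·b = a² - 2ab + b².
So the two sides agree for all real values of a and b for which both sides are defined.

Conclusion: Yes, this is an identity.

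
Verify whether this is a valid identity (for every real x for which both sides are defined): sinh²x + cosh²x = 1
Claim: sinh²x + cosh²x = 1.
Test a specific point where both sides are defined: x = -3.
LHS = sinh²x + cosh²x ≈ 201.7156
RHS = 1 ≈ 1.0000
Since 201.7156 ≠ 1.0000, the equation fails at this point, so it cannot hold for every real x for which both sides are defined.
The correct hyperbolic identity is cosh²x - sinh²x = 1 (a difference); the sum sinh²x + cosh²x equals cosh(2x).

Conclusion: No, this is NOT an identity.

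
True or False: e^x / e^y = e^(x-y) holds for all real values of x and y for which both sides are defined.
True.

Claim: e^x / e^y = e^(x-y).
Reasoning: 1/e^y = e^(-y), so e^x / e^y = e^x · e^(-y) = e^(x + (-y)) = e^(x-y) by the product rule for exponents.
So the two sides agree for all real values of x and y for which both sides are defined.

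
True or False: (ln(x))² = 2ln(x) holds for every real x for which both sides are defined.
Claim: (ln(x))² = 2ln(x).
Test a specific point where both sides are defined: x = 5.
LHS = (ln(x))² ≈ 2.5903
RHS = 2ln(x) ≈ 3.2189
Since 2.5903 ≠ 3.2189, the equation fails at this point, so it cannot hold for every real x for which both sides are defined.
2ln(x) equals ln(x²), which is not the same as (ln x)².

Conclusion: False.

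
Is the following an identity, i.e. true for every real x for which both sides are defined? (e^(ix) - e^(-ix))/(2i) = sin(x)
Yes, this is an identity.

Claim: (e^(ix) - e^(-ix))/(2i) = sin(x).
Reasoning: By Euler's formula e^(ix) = cos(x) + i·sin(x) and e^(-ix) = cos(x) - i·sin(x). Subtracting cancels the cosine terms: e^(ix) - e^(-ix) = 2i·sin(x); divide by 2i.
So the two sides agree for every real x for which both sides are defined.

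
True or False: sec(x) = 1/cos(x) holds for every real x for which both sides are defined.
True.

Claim: sec(x) = 1/cos(x).
Reasoning: sec(x) is by definition the reciprocal of cos(x), wherever cos(x) ≠ 0.
So the two sides agree for every real x for which both sides are defined.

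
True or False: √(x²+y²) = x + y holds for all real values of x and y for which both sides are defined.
False.

Claim: √(x²+y²) = x + y.
Test a specific point where both sides are defined: x = 3/2, y = -2.
LHS = √(x²+y²) ≈ 2.5000
RHS = x + y ≈ -0.5000
Since 2.5000 ≠ -0.5000, the equation fails at this point, so it cannot hold for all real values of x and y for which both sides are defined.
(x+y)² = x² + 2xy + y², not x² + y², so the square root does not split this way.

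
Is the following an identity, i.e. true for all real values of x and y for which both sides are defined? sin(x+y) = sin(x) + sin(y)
Claim: sin(x+y) = sin(x) + sin(y).
Test a specific point where both sides are defined: x = -π/3, y = π/4.
LHS = sin(x+y) ≈ -0.2588
RHS = sin(x) + sin(y) ≈ -0.1589
Since -0.2588 ≠ -0.1589, the equation fails at this point, so it cannot hold for all real values of x and y for which both sides are defined.
The correct expansion is sin(x+y) = sin(x)cos(y) + cos(x)sin(y); sine is not additive.

Conclusion: No, this is NOT an identity.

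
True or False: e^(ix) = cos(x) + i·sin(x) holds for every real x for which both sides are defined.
True.

Claim: e^(ix) = cos(x) + i·sin(x).
Reasoning: Euler's formula. Expand e^(ix) = Σ (ix)^k / k!. Since i² = -1, the even-k terms are Σ (-1)^m x^(2m)/(2m)! = cos(x) and the odd-k terms are i · Σ (-1)^m x^(2m+1)/(2m+1)! = i·sin(x).
So the two sides agree for every real x for which both sides are defined.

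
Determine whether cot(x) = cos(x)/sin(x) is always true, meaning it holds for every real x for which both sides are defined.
Claim: cot(x) = cos(x)/sin(x).
Reasoning: cot(x) is defined as 1/tan(x) = 1/(sin(x)/cos(x)) = cos(x)/sin(x), wherever sin(x) ≠ 0.
So the two sides agree for every real x for which both sides are defined.

Conclusion: Yes, this is an identity.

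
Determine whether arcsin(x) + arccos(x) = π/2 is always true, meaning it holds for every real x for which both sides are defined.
Yes, this is an identity.

Claim: arcsin(x) + arccos(x) = π/2.
Reasoning: Both sides are defined for -1 ≤ x ≤ 1. Let θ = arcsin(x), so sin θ = x and θ ∈ [-π/2, π/2]. Then cos(π/2 - θ) = sin θ = x and π/2 - θ ∈ [0, π], which is exactly the range of arccos, so arccos(x) = π/2 - θ. Adding: arcsin(x) + arccos(x) = θ + (π/2 - θ) = π/2.
So the two sides agree for every real x for which both sides are defined.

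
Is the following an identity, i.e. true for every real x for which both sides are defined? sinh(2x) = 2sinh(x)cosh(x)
Yes, this is an identity.

Claim: sinh(2x) = 2sinh(x)cosh(x).
Reasoning: 2sinh(x)cosh(x) = 2 · (e^x - e^-x)/2 · (e^x + e^-x)/2 = (e^(2x) - e^(-2x))/2 = sinh(2x).
So the two sides agree for every real x for which both sides are defined.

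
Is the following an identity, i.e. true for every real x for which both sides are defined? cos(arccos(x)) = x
Yes, this is an identity.

Claim: cos(arccos(x)) = x.
Reasoning: For -1 ≤ x ≤ 1 (where arccos is defined), arccos(x) is by definition an angle whose cosine equals x. Taking the cosine of that angle returns x. (Note the other order, arccos(cos x) = x, is NOT an identity.)
So the two sides agree for every real x for which both sides are defined.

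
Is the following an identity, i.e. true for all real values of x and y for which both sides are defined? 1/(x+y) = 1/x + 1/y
No, this is NOT an identity.

Claim: 1/(x+y) = 1/x + 1/y.
Test a specific point where both sides are defined: x = 4, y = -3.
LHS = 1/(x+y) ≈ 1.0000
RHS = 1/x + 1/y ≈ -0.0833
Since 1.0000 ≠ -0.0833, the equation fails at this point, so it cannot hold for all real values of x and y for which both sides are defined.
1/x + 1/y = (x+y)/(xy), which is not 1/(x+y).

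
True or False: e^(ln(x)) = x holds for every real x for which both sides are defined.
True.

Claim: e^(ln(x)) = x.
Reasoning: For x > 0, ln(x) is by definition the exponent p such that e^p = x. Raising e to that exponent therefore returns x: e^(ln x) = x.
So the two sides agree for every real x for which both sides are defined.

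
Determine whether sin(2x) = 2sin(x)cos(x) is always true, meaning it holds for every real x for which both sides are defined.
Yes, this is an identity.

Claim: sin(2x) = 2sin(x)cos(x).
Reasoning: Put y = x in the addition formula sin(x+y) = sin(x)cos(y) + cos(x)sin(y): sin(2x) = sin(x)cos(x) + cos(x)sin(x) = 2sin(x)cos(x).
So the two sides agree for every real x for which both sides are defined.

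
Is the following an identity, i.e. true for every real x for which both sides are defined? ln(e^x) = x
Yes, this is an identity.

Claim: ln(e^x) = x.
Reasoning: ln is the inverse of the exponential: ln(e^x) asks for the exponent p with e^p = e^x, and since e^p is one-to-one that exponent is p = x.
So the two sides agree for every real x for which both sides are defined.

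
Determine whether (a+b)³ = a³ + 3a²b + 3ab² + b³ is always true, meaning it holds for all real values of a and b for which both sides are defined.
Claim: (a+b)³ = a³ + 3a²b + 3ab² + b³.
Reasoning: (a+b)³ = (a+b)(a+b)² = (a+b)(a² + 2ab + b²) = a³ + 2a²b + ab² + a²b + 2ab² + b³ = a³ + 3a²b + 3ab² + b³.
So the two sides agree for all real values of a and b for which both sides are defined.

Conclusion: Yes, this is an identity.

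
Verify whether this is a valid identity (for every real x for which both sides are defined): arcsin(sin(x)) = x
No, this is NOT an identity.

Claim: arcsin(sin(x)) = x.
Test a specific point where both sides are defined: x = π.
LHS = arcsin(sin(x)) ≈ 0.0000
RHS = x ≈ 3.1416
Since 0.0000 ≠ 3.1416, the equation fails at this point, so it cannot hold for every real x for which both sides are defined.
arcsin only returns values in [-π/2, π/2], so arcsin(sin(x)) = x holds only for x in that interval, not for all real x.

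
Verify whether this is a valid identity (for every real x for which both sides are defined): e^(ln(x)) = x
Claim: e^(ln(x)) = x.
Reasoning: For x > 0, ln(x) is by definition the exponent p such that e^p = x. Raising e to that exponent therefore returns x: e^(ln x) = x.
So the two sides agree for every real x for which both sides are defined.

Conclusion: Yes, this is an identity.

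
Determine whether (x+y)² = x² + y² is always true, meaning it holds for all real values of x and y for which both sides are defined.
Claim: (x+y)² = x² + y².
Test a specific point where both sides are defined: x = 1, y = 4.
LHS = (x+y)² ≈ 25.0000
RHS = x² + y² ≈ 17.0000
Since 25.0000 ≠ 17.0000, the equation fails at this point, so it cannot hold for all real values of x and y for which both sides are defined.
The correct expansion is (x+y)² = x² + 2xy + y²; the cross term 2xy is missing.

Conclusion: No, this is NOT an identity.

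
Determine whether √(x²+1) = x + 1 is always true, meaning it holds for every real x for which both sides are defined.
No, this is NOT an identity.

Claim: √(x²+1) = x + 1.
Test a specific point where both sides are defined: x = -3.
LHS = √(x²+1) ≈ 3.1623
RHS = x + 1 ≈ -2.0000
Since 3.1623 ≠ -2.0000, the equation fails at this point, so it cannot hold for every real x for which both sides are defined.
(x+1)² = x² + 2x + 1 ≠ x² + 1 unless x = 0.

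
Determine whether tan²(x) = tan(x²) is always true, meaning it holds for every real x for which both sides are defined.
No, this is NOT an identity.

Claim: tan²(x) = tan(x²).
Test a specific point where both sides are defined: x = -π/4.
LHS = tan²(x) ≈ 1.0000
RHS = tan(x²) ≈ 0.7092
Since 1.0000 ≠ 0.7092, the equation fails at this point, so it cannot hold for every real x for which both sides are defined.
tan²(x) means (tan x)², squaring the output; tan(x²) squares the input. These are different functions.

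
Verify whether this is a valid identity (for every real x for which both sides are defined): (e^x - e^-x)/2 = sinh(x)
Claim: (e^x - e^-x)/2 = sinh(x).
Reasoning: This is exactly the definition of the hyperbolic sine: sinh(x) := (e^x - e^-x)/2.
So the two sides agree for every real x for which both sides are defined.

Conclusion: Yes, this is an identity.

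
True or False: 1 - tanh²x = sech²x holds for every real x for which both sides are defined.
Claim: 1 - tanh²x = sech²x.
Reasoning: Divide cosh²x - sinh²x = 1 through by cosh²x (never zero): 1 - tanh²x = 1/cosh²x = sech²x.
So the two sides agree for every real x for which both sides are defined.

Conclusion: True.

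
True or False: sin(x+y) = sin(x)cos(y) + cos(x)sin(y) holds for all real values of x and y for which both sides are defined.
True.

Claim: sin(x+y) = sin(x)cos(y) + cos(x)sin(y).
Reasoning: By Euler's formula e^(i(x+y)) = e^(ix)·e^(iy) = (cos x + i·sin x)(cos y + i·sin y). The imaginary part of the left side is sin(x+y); the imaginary part of the product is sin(x)cos(y) + cos(x)sin(y).
So the two sides agree for all real values of x and y for which both sides are defined.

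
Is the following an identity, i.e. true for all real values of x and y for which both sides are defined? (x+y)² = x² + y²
Claim: (x+y)² = x² + y².
Test a specific point where both sides are defined: x = 1/2, y = -1.
LHS = (x+y)² ≈ 0.2500
RHS = x² + y² ≈ 1.2500
Since 0.2500 ≠ 1.2500, the equation fails at this point, so it cannot hold for all real values of x and y for which both sides are defined.
The correct expansion is (x+y)² = x² + 2xy + y²; the cross term 2xy is missing.

Conclusion: No, this is NOT an identity.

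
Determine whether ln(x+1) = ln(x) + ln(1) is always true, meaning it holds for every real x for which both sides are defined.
No, this is NOT an identity.

Claim: ln(x+1) = ln(x) + ln(1).
Test a specific point where both sides are defined: x = 3.
LHS = ln(x+1) ≈ 1.3863
RHS = ln(x) + ln(1) ≈ 1.0986
Since 1.3863 ≠ 1.0986, the equation fails at this point, so it cannot hold for every real x for which both sides are defined.
ln(1) = 0, so the right side is just ln(x), which differs from ln(x+1).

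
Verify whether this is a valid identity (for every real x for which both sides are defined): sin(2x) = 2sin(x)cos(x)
Yes, this is an identity.

Claim: sin(2x) = 2sin(x)cos(x).
Reasoning: Put y = x in the addition formula sin(x+y) = sin(x)cos(y) + cos(x)sin(y): sin(2x) = sin(x)cos(x) + cos(x)sin(x) = 2sin(x)cos(x).
So the two sides agree for every real x for which both sides are defined.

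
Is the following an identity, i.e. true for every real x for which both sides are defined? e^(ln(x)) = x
Claim: e^(ln(x)) = x.
Reasoning: For x > 0, ln(x) is by definition the exponent p such that e^p = x. Raising e to that exponent therefore returns x: e^(ln x) = x.
So the two sides agree for every real x for which both sides are defined.

Conclusion: Yes, this is an identity.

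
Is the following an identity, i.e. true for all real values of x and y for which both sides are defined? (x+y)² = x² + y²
No, this is NOT an identity.

Claim: (x+y)² = x² + y².
Test a specific point where both sides are defined: x = -3, y = 1.
LHS = (x+y)² ≈ 4.0000
RHS = x² + y² ≈ 10.0000
Since 4.0000 ≠ 10.0000, the equation fails at this point, so it cannot hold for all real values of x and y for which both sides are defined.
The correct expansion is (x+y)² = x² + 2xy + y²; the cross term 2xy is missing.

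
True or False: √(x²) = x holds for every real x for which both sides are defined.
False.

Claim: √(x²) = x.
Test a specific point where both sides are defined: x = -1.
LHS = √(x²) ≈ 1.0000
RHS = x ≈ -1.0000
Since 1.0000 ≠ -1.0000, the equation fails at this point, so it cannot hold for every real x for which both sides are defined.
√(x²) = |x|, which differs from x whenever x < 0 (both sides are defined for every real x).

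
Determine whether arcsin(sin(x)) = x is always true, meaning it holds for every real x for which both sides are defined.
No, this is NOT an identity.

Claim: arcsin(sin(x)) = x.
Test a specific point where both sides are defined: x = π.
LHS = arcsin(sin(x)) ≈ 0.0000
RHS = x ≈ 3.1416
Since 0.0000 ≠ 3.1416, the equation fails at this point, so it cannot hold for every real x for which both sides are defined.
arcsin only returns values in [-π/2, π/2], so arcsin(sin(x)) = x holds only for x in that interval, not for all real x.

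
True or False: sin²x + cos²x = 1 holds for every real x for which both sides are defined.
Claim: sin²x + cos²x = 1.
Reasoning: The point (cos x, sin x) lies on the unit circle X² + Y² = 1, so cos²x + sin²x = 1 for every real x.
So the two sides agree for every real x for which both sides are defined.

Conclusion: True.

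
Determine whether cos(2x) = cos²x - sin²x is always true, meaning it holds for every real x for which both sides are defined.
Yes, this is an identity.

Claim: cos(2x) = cos²x - sin²x.
Reasoning: Put y = x in the addition formula cos(x+y) = cos(x)cos(y) - sin(x)sin(y): cos(2x) = cos²x - sin²x.
So the two sides agree for every real x for which both sides are defined.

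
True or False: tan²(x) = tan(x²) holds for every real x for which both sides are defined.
False.

Claim: tan²(x) = tan(x²).
Test a specific point where both sides are defined: x = π.
LHS = tan²(x) ≈ 0.0000
RHS = tan(x²) ≈ 0.4767
Since 0.0000 ≠ 0.4767, the equation fails at this point, so it cannot hold for every real x for which both sides are defined.
tan²(x) means (tan x)², squaring the output; tan(x²) squares the input. These are different functions.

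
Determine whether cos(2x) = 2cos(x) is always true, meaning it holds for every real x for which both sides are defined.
Claim: cos(2x) = 2cos(x).
Test a specific point where both sides are defined: x = π/2.
LHS = cos(2x) ≈ -1.0000
RHS = 2cos(x) ≈ 0.0000
Since -1.0000 ≠ 0.0000, the equation fails at this point, so it cannot hold for every real x for which both sides are defined.
The correct double-angle formula is cos(2x) = cos²x - sin²x.

Conclusion: No, this is NOT an identity.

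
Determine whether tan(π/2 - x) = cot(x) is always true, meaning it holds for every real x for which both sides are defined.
Yes, this is an identity.

Claim: tan(π/2 - x) = cot(x).
Reasoning: tan(π/2 - x) = sin(π/2 - x)/cos(π/2 - x) = cos(x)/sin(x) = cot(x), using the cofunction identities sin(π/2 - x) = cos(x) and cos(π/2 - x) = sin(x).
So the two sides agree for every real x for which both sides are defined.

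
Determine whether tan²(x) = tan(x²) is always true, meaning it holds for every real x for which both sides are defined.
No, this is NOT an identity.

Claim: tan²(x) = tan(x²).
Test a specific point where both sides are defined: x = π/6.
LHS = tan²(x) ≈ 0.3333
RHS = tan(x²) ≈ 0.2812
Since 0.3333 ≠ 0.2812, the equation fails at this point, so it cannot hold for every real x for which both sides are defined.
tan²(x) means (tan x)², squaring the output; tan(x²) squares the input. These are different functions.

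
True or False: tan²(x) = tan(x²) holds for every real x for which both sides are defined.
Claim: tan²(x) = tan(x²).
Test a specific point where both sides are defined: x = -π/6.
LHS = tan²(x) ≈ 0.3333
RHS = tan(x²) ≈ 0.2812
Since 0.3333 ≠ 0.2812, the equation fails at this point, so it cannot hold for every real x for which both sides are defined.
tan²(x) means (tan x)², squaring the output; tan(x²) squares the input. These are different functions.

Conclusion: False.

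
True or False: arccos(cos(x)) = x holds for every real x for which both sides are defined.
False.

Claim: arccos(cos(x)) = x.
Test a specific point where both sides are defined: x = -π/2.
LHS = arccos(cos(x)) ≈ 1.5708
RHS = x ≈ -1.5708
Since 1.5708 ≠ -1.5708, the equation fails at this point, so it cannot hold for every real x for which both sides are defined.
arccos only returns values in [0, π], so arccos(cos(x)) = x holds only for x in that interval, not for all real x.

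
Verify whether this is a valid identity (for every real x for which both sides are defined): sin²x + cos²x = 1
Yes, this is an identity.

Claim: sin²x + cos²x = 1.
Reasoning: The point (cos x, sin x) lies on the unit circle X² + Y² = 1, so cos²x + sin²x = 1 for every real x.
So the two sides agree for every real x for which both sides are defined.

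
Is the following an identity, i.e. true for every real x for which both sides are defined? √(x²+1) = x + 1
No, this is NOT an identity.

Claim: √(x²+1) = x + 1.
Test a specific point where both sides are defined: x = -1.
LHS = √(x²+1) ≈ 1.4142
RHS = x + 1 ≈ 0.0000
Since 1.4142 ≠ 0.0000, the equation fails at this point, so it cannot hold for every real x for which both sides are defined.
(x+1)² = x² + 2x + 1 ≠ x² + 1 unless x = 0.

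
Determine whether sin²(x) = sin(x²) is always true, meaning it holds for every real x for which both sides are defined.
No, this is NOT an identity.

Claim: sin²(x) = sin(x²).
Test a specific point where both sides are defined: x = π/4.
LHS = sin²(x) ≈ 0.5000
RHS = sin(x²) ≈ 0.5785
Since 0.5000 ≠ 0.5785, the equation fails at this point, so it cannot hold for every real x for which both sides are defined.
sin²(x) means (sin x)², squaring the output; sin(x²) squares the input. These are different functions.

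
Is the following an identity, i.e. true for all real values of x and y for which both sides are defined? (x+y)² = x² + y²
Claim: (x+y)² = x² + y².
Test a specific point where both sides are defined: x = 4, y = 1.
LHS = (x+y)² ≈ 25.0000
RHS = x² + y² ≈ 17.0000
Since 25.0000 ≠ 17.0000, the equation fails at this point, so it cannot hold for all real values of x and y for which both sides are defined.
The correct expansion is (x+y)² = x² + 2xy + y²; the cross term 2xy is missing.

Conclusion: No, this is NOT an identity.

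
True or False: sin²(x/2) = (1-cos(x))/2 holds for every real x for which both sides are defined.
True.

Claim: sin²(x/2) = (1-cos(x))/2.
Reasoning: Use cos(2θ) = 1 - 2sin²θ with θ = x/2: cos(x) = 1 - 2sin²(x/2). Solving for sin²(x/2) gives (1 - cos(x))/2.
So the two sides agree for every real x for which both sides are defined.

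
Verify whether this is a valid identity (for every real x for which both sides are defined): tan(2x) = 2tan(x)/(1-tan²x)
Yes, this is an identity.

Claim: tan(2x) = 2tan(x)/(1-tan²x).
Reasoning: tan(2x) = sin(2x)/cos(2x) = 2sin(x)cos(x) / (cos²x - sin²x). Divide numerator and denominator by cos²x: 2tan(x) / (1 - tan²x).
So the two sides agree for every real x for which both sides are defined.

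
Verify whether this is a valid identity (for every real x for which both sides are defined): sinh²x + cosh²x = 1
No, this is NOT an identity.

Claim: sinh²x + cosh²x = 1.
Test a specific point where both sides are defined: x = 4.
LHS = sinh²x + cosh²x ≈ 1490.4792
RHS = 1 ≈ 1.0000
Since 1490.4792 ≠ 1.0000, the equation fails at this point, so it cannot hold for every real x for which both sides are defined.
The correct hyperbolic identity is cosh²x - sinh²x = 1 (a difference); the sum sinh²x + cosh²x equals cosh(2x).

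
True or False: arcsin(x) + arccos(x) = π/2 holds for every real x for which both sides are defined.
Claim: arcsin(x) + arccos(x) = π/2.
Reasoning: Both sides are defined for -1 ≤ x ≤ 1. Let θ = arcsin(x), so sin θ = x and θ ∈ [-π/2, π/2]. Then cos(π/2 - θ) = sin θ = x and π/2 - θ ∈ [0, π], which is exactly the range of arccos, so arccos(x) = π/2 - θ. Adding: arcsin(x) + arccos(x) = θ + (π/2 - θ) = π/2.
So the two sides agree for every real x for which both sides are defined.

Conclusion: True.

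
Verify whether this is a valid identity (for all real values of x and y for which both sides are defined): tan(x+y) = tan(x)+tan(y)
Claim: tan(x+y) = tan(x)+tan(y).
Test a specific point where both sides are defined: x = 2π/3, y = π/6.
LHS = tan(x+y) ≈ -0.5774
RHS = tan(x)+tan(y) ≈ -1.1547
Since -0.5774 ≠ -1.1547, the equation fails at this point, so it cannot hold for all real values of x and y for which both sides are defined.
The correct formula is tan(x+y) = (tan(x) + tan(y))/(1 - tan(x)tan(y)).

Conclusion: No, this is NOT an identity.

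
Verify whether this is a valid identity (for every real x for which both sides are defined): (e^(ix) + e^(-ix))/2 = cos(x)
Claim: (e^(ix) + e^(-ix))/2 = cos(x).
Reasoning: By Euler's formula e^(ix) = cos(x) + i·sin(x) and e^(-ix) = cos(x) - i·sin(x). Adding cancels the sine terms: e^(ix) + e^(-ix) = 2cos(x); divide by 2.
So the two sides agree for every real x for which both sides are defined.

Conclusion: Yes, this is an identity.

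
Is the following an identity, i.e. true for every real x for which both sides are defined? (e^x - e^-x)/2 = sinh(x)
Yes, this is an identity.

Claim: (e^x - e^-x)/2 = sinh(x).
Reasoning: This is exactly the definition of the hyperbolic sine: sinh(x) := (e^x - e^-x)/2.
So the two sides agree for every real x for which both sides are defined.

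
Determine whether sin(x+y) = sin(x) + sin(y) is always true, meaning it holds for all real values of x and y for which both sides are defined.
Claim: sin(x+y) = sin(x) + sin(y).
Test a specific point where both sides are defined: x = π, y = -π/6.
LHS = sin(x+y) ≈ 0.5000
RHS = sin(x) + sin(y) ≈ -0.5000
Since 0.5000 ≠ -0.5000, the equation fails at this point, so it cannot hold for all real values of x and y for which both sides are defined.
The correct expansion is sin(x+y) = sin(x)cos(y) + cos(x)sin(y); sine is not additive.

Conclusion: No, this is NOT an identity.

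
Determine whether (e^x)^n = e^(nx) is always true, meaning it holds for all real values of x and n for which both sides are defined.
Claim: (e^x)^n = e^(nx).
Reasoning: e^x is a positive real number, and for a positive base B and real exponent n, B^n = e^(n·ln B). With B = e^x, ln B = x, so (e^x)^n = e^(n·x).
So the two sides agree for all real values of x and n for which both sides are defined.

Conclusion: Yes, this is an identity.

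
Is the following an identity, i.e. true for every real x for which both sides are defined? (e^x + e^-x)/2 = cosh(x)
Claim: (e^x + e^-x)/2 = cosh(x).
Reasoning: This is exactly the definition of the hyperbolic cosine: cosh(x) := (e^x + e^-x)/2.
So the two sides agree for every real x for which both sides are defined.

Conclusion: Yes, this is an identity.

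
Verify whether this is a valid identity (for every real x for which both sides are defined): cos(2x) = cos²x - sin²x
Yes, this is an identity.

Claim: cos(2x) = cos²x - sin²x.
Reasoning: Put y = x in the addition formula cos(x+y) = cos(x)cos(y) - sin(x)sin(y): cos(2x) = cos²x - sin²x.
So the two sides agree for every real x for which both sides are defined.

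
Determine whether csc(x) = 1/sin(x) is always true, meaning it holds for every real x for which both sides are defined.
Yes, this is an identity.

Claim: csc(x) = 1/sin(x).
Reasoning: csc(x) is by definition the reciprocal of sin(x), wherever sin(x) ≠ 0.
So the two sides agree for every real x for which both sides are defined.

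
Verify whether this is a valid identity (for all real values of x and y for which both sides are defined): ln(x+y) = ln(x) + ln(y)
No, this is NOT an identity.

Claim: ln(x+y) = ln(x) + ln(y).
Test a specific point where both sides are defined: x = 2, y = 1.
LHS = ln(x+y) ≈ 1.0986
RHS = ln(x) + ln(y) ≈ 0.6931
Since 1.0986 ≠ 0.6931, the equation fails at this point, so it cannot hold for all real values of x and y for which both sides are defined.
ln(x) + ln(y) = ln(xy), not ln(x+y).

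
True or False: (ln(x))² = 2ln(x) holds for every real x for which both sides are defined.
Claim: (ln(x))² = 2ln(x).
Test a specific point where both sides are defined: x = 1/2.
LHS = (ln(x))² ≈ 0.4805
RHS = 2ln(x) ≈ -1.3863
Since 0.4805 ≠ -1.3863, the equation fails at this point, so it cannot hold for every real x for which both sides are defined.
2ln(x) equals ln(x²), which is not the same as (ln x)².

Conclusion: False.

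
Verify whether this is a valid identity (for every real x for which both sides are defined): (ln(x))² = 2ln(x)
Claim: (ln(x))² = 2ln(x).
Test a specific point where both sides are defined: x = 3/2.
LHS = (ln(x))² ≈ 0.1644
RHS = 2ln(x) ≈ 0.8109
Since 0.1644 ≠ 0.8109, the equation fails at this point, so it cannot hold for every real x for which both sides are defined.
2ln(x) equals ln(x²), which is not the same as (ln x)².

Conclusion: No, this is NOT an identity.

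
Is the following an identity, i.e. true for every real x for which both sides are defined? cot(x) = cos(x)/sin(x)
Claim: cot(x) = cos(x)/sin(x).
Reasoning: cot(x) is defined as 1/tan(x) = 1/(sin(x)/cos(x)) = cos(x)/sin(x), wherever sin(x) ≠ 0.
So the two sides agree for every real x for which both sides are defined.

Conclusion: Yes, this is an identity.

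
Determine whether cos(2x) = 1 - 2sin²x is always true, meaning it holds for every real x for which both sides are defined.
Yes, this is an identity.

Claim: cos(2x) = 1 - 2sin²x.
Reasoning: cos(2x) = cos²x - sin²x. Replace cos²x by 1 - sin²x: (1 - sin²x) - sin²x = 1 - 2sin²x.
So the two sides agree for every real x for which both sides are defined.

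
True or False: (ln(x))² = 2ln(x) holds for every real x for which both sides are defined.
False.

Claim: (ln(x))² = 2ln(x).
Test a specific point where both sides are defined: x = 3.
LHS = (ln(x))² ≈ 1.2069
RHS = 2ln(x) ≈ 2.1972
Since 1.2069 ≠ 2.1972, the equation fails at this point, so it cannot hold for every real x for which both sides are defined.
2ln(x) equals ln(x²), which is not the same as (ln x)².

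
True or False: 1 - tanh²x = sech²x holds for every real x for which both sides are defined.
Claim: 1 - tanh²x = sech²x.
Reasoning: Divide cosh²x - sinh²x = 1 through by cosh²x (never zero): 1 - tanh²x = 1/cosh²x = sech²x.
So the two sides agree for every real x for which both sides are defined.

Conclusion: True.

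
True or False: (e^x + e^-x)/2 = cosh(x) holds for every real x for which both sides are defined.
True.

Claim: (e^x + e^-x)/2 = cosh(x).
Reasoning: This is exactly the definition of the hyperbolic cosine: cosh(x) := (e^x + e^-x)/2.
So the two sides agree for every real x for which both sides are defined.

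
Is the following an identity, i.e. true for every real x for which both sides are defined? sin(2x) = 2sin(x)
Claim: sin(2x) = 2sin(x).
Test a specific point where both sides are defined: x = π/6.
LHS = sin(2x) ≈ 0.8660
RHS = 2sin(x) ≈ 1.0000
Since 0.8660 ≠ 1.0000, the equation fails at this point, so it cannot hold for every real x for which both sides are defined.
The correct double-angle formula is sin(2x) = 2sin(x)cos(x).

Conclusion: No, this is NOT an identity.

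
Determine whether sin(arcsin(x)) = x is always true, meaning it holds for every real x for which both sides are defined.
Yes, this is an identity.

Claim: sin(arcsin(x)) = x.
Reasoning: For -1 ≤ x ≤ 1 (where arcsin is defined), arcsin(x) is by definition an angle whose sine equals x. Taking the sine of that angle returns x. (Note the other order, arcsin(sin x) = x, is NOT an identity.)
So the two sides agree for every real x for which both sides are defined.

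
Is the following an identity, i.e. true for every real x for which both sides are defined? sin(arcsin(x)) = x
Yes, this is an identity.

Claim: sin(arcsin(x)) = x.
Reasoning: For -1 ≤ x ≤ 1 (where arcsin is defined), arcsin(x) is by definition an angle whose sine equals x. Taking the sine of that angle returns x. (Note the other order, arcsin(sin x) = x, is NOT an identity.)
So the two sides agree for every real x for which both sides are defined.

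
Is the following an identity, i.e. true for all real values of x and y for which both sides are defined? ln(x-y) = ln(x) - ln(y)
No, this is NOT an identity.

Claim: ln(x-y) = ln(x) - ln(y).
Test a specific point where both sides are defined: x = 3, y = 2.
LHS = ln(x-y) ≈ 0.0000
RHS = ln(x) - ln(y) ≈ 0.4055
Since 0.0000 ≠ 0.4055, the equation fails at this point, so it cannot hold for all real values of x and y for which both sides are defined.
ln(x) - ln(y) = ln(x/y), not ln(x-y).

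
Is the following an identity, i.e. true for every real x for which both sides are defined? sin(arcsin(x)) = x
Claim: sin(arcsin(x)) = x.
Reasoning: For -1 ≤ x ≤ 1 (where arcsin is defined), arcsin(x) is by definition an angle whose sine equals x. Taking the sine of that angle returns x. (Note the other order, arcsin(sin x) = x, is NOT an identity.)
So the two sides agree for every real x for which both sides are defined.

Conclusion: Yes, this is an identity.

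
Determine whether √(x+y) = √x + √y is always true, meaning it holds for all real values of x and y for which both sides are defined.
Claim: √(x+y) = √x + √y.
Test a specific point where both sides are defined: x = 2, y = 5.
LHS = √(x+y) ≈ 2.6458
RHS = √x + √y ≈ 3.6503
Since 2.6458 ≠ 3.6503, the equation fails at this point, so it cannot hold for all real values of x and y for which both sides are defined.
Squaring the right side gives x + 2√(xy) + y, not x + y.

Conclusion: No, this is NOT an identity.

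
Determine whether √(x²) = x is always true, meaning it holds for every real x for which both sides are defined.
Claim: √(x²) = x.
Test a specific point where both sides are defined: x = -3.
LHS = √(x²) ≈ 3.0000
RHS = x ≈ -3.0000
Since 3.0000 ≠ -3.0000, the equation fails at this point, so it cannot hold for every real x for which both sides are defined.
√(x²) = |x|, which differs from x whenever x < 0 (both sides are defined for every real x).

Conclusion: No, this is NOT an identity.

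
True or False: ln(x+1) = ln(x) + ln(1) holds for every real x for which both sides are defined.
Claim: ln(x+1) = ln(x) + ln(1).
Test a specific point where both sides are defined: x = 2.
LHS = ln(x+1) ≈ 1.0986
RHS = ln(x) + ln(1) ≈ 0.6931
Since 1.0986 ≠ 0.6931, the equation fails at this point, so it cannot hold for every real x for which both sides are defined.
ln(1) = 0, so the right side is just ln(x), which differs from ln(x+1).

Conclusion: False.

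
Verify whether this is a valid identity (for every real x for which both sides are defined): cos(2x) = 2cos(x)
Claim: cos(2x) = 2cos(x).
Test a specific point where both sides are defined: x = -π/6.
LHS = cos(2x) ≈ 0.5000
RHS = 2cos(x) ≈ 1.7321
Since 0.5000 ≠ 1.7321, the equation fails at this point, so it cannot hold for every real x for which both sides are defined.
The correct double-angle formula is cos(2x) = cos²x - sin²x.

Conclusion: No, this is NOT an identity.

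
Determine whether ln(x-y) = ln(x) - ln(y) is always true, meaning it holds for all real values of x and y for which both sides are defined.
No, this is NOT an identity.

Claim: ln(x-y) = ln(x) - ln(y).
Test a specific point where both sides are defined: x = 3/2, y = 1/2.
LHS = ln(x-y) ≈ 0.0000
RHS = ln(x) - ln(y) ≈ 1.0986
Since 0.0000 ≠ 1.0986, the equation fails at this point, so it cannot hold for all real values of x and y for which both sides are defined.
ln(x) - ln(y) = ln(x/y), not ln(x-y).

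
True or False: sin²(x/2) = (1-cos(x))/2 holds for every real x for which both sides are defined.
True.

Claim: sin²(x/2) = (1-cos(x))/2.
Reasoning: Use cos(2θ) = 1 - 2sin²θ with θ = x/2: cos(x) = 1 - 2sin²(x/2). Solving for sin²(x/2) gives (1 - cos(x))/2.
So the two sides agree for every real x for which both sides are defined.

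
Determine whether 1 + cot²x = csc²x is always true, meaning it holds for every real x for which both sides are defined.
Claim: 1 + cot²x = csc²x.
Reasoning: Start from sin²x + cos²x = 1 and divide every term by sin²x (allowed wherever cot x and csc x are defined): 1 + cot²x = 1/sin²x = csc²x.
So the two sides agree for every real x for which both sides are defined.

Conclusion: Yes, this is an identity.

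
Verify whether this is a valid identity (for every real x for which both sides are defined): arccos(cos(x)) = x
Claim: arccos(cos(x)) = x.
Test a specific point where both sides are defined: x = -π/2.
LHS = arccos(cos(x)) ≈ 1.5708
RHS = x ≈ -1.5708
Since 1.5708 ≠ -1.5708, the equation fails at this point, so it cannot hold for every real x for which both sides are defined.
arccos only returns values in [0, π], so arccos(cos(x)) = x holds only for x in that interval, not for all real x.

Conclusion: No, this is NOT an identity.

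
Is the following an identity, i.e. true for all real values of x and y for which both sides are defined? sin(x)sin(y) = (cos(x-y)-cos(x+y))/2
Claim: sin(x)sin(y) = (cos(x-y)-cos(x+y))/2.
Reasoning: cos(x-y) = cos(x)cos(y) + sin(x)sin(y) and cos(x+y) = cos(x)cos(y) - sin(x)sin(y). Subtracting, cos(x-y) - cos(x+y) = 2sin(x)sin(y); divide by 2.
So the two sides agree for all real values of x and y for which both sides are defined.

Conclusion: Yes, this is an identity.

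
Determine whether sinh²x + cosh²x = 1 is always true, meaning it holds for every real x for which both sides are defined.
Claim: sinh²x + cosh²x = 1.
Test a specific point where both sides are defined: x = -3.
LHS = sinh²x + cosh²x ≈ 201.7156
RHS = 1 ≈ 1.0000
Since 201.7156 ≠ 1.0000, the equation fails at this point, so it cannot hold for every real x for which both sides are defined.
The correct hyperbolic identity is cosh²x - sinh²x = 1 (a difference); the sum sinh²x + cosh²x equals cosh(2x).

Conclusion: No, this is NOT an identity.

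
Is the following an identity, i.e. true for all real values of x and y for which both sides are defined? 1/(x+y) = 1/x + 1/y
No, this is NOT an identity.

Claim: 1/(x+y) = 1/x + 1/y.
Test a specific point where both sides are defined: x = 1/2, y = 2.
LHS = 1/(x+y) ≈ 0.4000
RHS = 1/x + 1/y ≈ 2.5000
Since 0.4000 ≠ 2.5000, the equation fails at this point, so it cannot hold for all real values of x and y for which both sides are defined.
1/x + 1/y = (x+y)/(xy), which is not 1/(x+y).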